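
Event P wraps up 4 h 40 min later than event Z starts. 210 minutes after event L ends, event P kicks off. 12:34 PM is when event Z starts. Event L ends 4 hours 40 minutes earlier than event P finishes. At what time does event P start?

4:04 PM

Event P ends at 12:34 PM + 280 min = 5:14 PM.
Event L ends at 5:14 PM − 280 min = 12:34 PM.
Event P starts at 12:34 PM + 210 min = 4:04 PM.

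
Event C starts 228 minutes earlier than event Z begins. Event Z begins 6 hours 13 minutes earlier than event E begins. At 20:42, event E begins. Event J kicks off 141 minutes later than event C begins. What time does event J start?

Event Z starts at 20:42 − 373 min = 14:29.
Event C starts at 14:29 − 228 min = 10:41.
Event J starts at 10:41 + 141 min = 13:02.

13:02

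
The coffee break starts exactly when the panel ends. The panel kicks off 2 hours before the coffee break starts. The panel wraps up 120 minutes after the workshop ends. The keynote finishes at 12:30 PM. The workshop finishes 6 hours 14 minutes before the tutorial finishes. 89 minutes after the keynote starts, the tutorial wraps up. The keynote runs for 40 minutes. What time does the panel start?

7:05 AM

The keynote starts at 12:30 PM − 40 min = 11:50 AM.
The tutorial ends at 11:50 AM + 89 min = 1:19 PM.
The workshop ends at 1:19 PM − 374 min = 7:05 AM.
The panel ends at 7:05 AM + 120 min = 9:05 AM.
So the coffee break starts at 9:05 AM.
The panel starts at 9:05 AM − 120 min = 7:05 AM.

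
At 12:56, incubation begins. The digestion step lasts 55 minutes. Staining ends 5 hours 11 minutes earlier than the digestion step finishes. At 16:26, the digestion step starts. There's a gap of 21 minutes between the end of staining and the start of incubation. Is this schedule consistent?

No

The digestion step ends at 16:26 + 55 min = 17:21.
Staining ends at 17:21 − 311 min = 12:10.
Incubation starts at 12:10 + 21 min = 12:31.
But incubation is also said to start at 12:56 — a 25-minute conflict.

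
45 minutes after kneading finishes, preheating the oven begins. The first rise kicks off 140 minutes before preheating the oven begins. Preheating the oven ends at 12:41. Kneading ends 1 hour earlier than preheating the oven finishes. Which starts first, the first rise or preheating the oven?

Kneading ends at 12:41 − 60 min = 11:41.
Preheating the oven starts at 11:41 + 45 min = 12:26.
The first rise starts at 12:26 − 140 min = 10:06.
The first rise starts at 10:06 and preheating the oven starts at 12:26, so the first rise is first.

the first rise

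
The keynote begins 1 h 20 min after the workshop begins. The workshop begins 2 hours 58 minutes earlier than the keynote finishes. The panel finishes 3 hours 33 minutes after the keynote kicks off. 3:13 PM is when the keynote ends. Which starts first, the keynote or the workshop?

the workshop

The workshop starts at 3:13 PM − 178 min = 12:15 PM.
The keynote starts at 12:15 PM + 80 min = 1:35 PM.
The keynote starts at 1:35 PM and the workshop starts at 12:15 PM, so the workshop is first.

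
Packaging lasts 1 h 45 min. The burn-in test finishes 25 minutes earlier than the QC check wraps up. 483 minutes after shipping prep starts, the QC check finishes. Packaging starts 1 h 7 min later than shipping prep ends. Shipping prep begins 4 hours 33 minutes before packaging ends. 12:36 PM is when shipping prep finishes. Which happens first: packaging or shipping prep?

shipping prep

Packaging starts at 12:36 PM + 67 min = 1:43 PM.
Packaging ends at 1:43 PM + 105 min = 3:28 PM.
Shipping prep starts at 3:28 PM − 273 min = 10:55 AM.
Packaging starts at 1:43 PM and shipping prep starts at 10:55 AM, so shipping prep is first.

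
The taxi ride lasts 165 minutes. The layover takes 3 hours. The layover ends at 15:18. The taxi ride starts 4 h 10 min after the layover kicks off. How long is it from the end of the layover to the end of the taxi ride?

235 minutes

The layover starts at 15:18 − 180 min = 12:18.
The taxi ride starts at 12:18 + 250 min = 16:28.
The taxi ride ends at 16:28 + 165 min = 19:13.
From 15:18 to 19:13 is 235 minutes.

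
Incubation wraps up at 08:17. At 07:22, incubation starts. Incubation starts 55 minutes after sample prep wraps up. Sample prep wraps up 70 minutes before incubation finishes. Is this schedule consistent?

Sample prep ends at 08:17 − 70 min = 07:07.
Incubation starts at 07:07 + 55 min = 08:02.
But incubation is also said to start at 07:22 — a 40-minute conflict.

No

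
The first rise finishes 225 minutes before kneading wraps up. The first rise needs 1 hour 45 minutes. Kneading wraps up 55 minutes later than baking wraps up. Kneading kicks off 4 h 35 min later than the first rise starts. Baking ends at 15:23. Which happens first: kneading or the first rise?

Kneading ends at 15:23 + 55 min = 16:18.
The first rise ends at 16:18 − 225 min = 12:33.
The first rise starts at 12:33 − 105 min = 10:48.
Kneading starts at 10:48 + 275 min = 15:23.
Kneading starts at 15:23 and the first rise starts at 10:48, so the first rise is first.

the first rise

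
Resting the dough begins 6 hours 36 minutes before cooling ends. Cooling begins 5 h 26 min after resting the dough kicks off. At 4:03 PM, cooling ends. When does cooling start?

Resting the dough starts at 4:03 PM − 396 min = 9:27 AM.
Cooling starts at 9:27 AM + 326 min = 2:53 PM.

2:53 PM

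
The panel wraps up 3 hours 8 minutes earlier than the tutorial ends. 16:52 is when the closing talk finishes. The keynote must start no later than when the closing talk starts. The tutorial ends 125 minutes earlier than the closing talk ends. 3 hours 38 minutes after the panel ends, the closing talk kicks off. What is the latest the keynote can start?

The tutorial ends at 16:52 − 125 min = 14:47.
The panel ends at 14:47 − 188 min = 11:39.
The closing talk starts at 11:39 + 218 min = 15:17.
The keynote is bounded by the closing talk, so the latest it can start is 15:17.

15:17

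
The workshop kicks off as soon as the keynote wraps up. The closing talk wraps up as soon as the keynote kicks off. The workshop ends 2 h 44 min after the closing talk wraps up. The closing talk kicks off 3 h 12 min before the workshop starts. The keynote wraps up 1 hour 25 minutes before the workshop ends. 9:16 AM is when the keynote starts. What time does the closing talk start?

7:23 AM

The closing talk ends at 9:16 AM.
The workshop ends at 9:16 AM + 164 min = 12:00 PM.
The keynote ends at 12:00 PM − 85 min = 10:35 AM.
So the workshop starts at 10:35 AM.
The closing talk starts at 10:35 AM − 192 min = 7:23 AM.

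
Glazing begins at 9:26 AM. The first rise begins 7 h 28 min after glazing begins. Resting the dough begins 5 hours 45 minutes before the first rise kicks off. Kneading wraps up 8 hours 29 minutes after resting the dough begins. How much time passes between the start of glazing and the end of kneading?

The first rise starts at 9:26 AM + 448 min = 4:54 PM.
Resting the dough starts at 4:54 PM − 345 min = 11:09 AM.
Kneading ends at 11:09 AM + 509 min = 7:38 PM.
From 9:26 AM to 7:38 PM is 10 h 12 min.

10 h 12 min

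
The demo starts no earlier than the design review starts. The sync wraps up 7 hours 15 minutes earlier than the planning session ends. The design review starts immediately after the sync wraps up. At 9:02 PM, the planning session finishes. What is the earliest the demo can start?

The sync ends at 9:02 PM − 435 min = 1:47 PM.
So the design review starts at 1:47 PM.
The demo is bounded by the design review, so the earliest it can start is 1:47 PM.

1:47 PM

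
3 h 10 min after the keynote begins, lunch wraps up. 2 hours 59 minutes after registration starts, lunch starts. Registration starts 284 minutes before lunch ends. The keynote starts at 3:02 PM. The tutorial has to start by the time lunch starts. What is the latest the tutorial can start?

Lunch ends at 3:02 PM + 190 min = 6:12 PM.
Registration starts at 6:12 PM − 284 min = 1:28 PM.
Lunch starts at 1:28 PM + 179 min = 4:27 PM.
The tutorial is bounded by lunch, so the latest it can start is 4:27 PM.

4:27 PM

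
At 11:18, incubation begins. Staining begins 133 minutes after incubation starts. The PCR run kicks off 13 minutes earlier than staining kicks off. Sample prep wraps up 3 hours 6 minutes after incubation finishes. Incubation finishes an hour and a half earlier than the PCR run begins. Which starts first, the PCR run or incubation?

incubation

Staining starts at 11:18 + 133 min = 13:31.
The PCR run starts at 13:31 − 13 min = 13:18.
The PCR run starts at 13:18 and incubation starts at 11:18, so incubation is first.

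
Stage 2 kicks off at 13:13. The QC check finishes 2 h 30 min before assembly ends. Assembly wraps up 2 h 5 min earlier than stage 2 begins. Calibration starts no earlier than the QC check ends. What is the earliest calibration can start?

08:38

Assembly ends at 13:13 − 125 min = 11:08.
The QC check ends at 11:08 − 150 min = 08:38.
Calibration is bounded by the QC check, so the earliest it can start is 08:38.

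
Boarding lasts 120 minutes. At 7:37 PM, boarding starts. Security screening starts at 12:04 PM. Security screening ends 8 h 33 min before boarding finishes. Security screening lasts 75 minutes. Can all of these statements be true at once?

No

Boarding ends at 7:37 PM + 120 min = 9:37 PM.
Security screening ends at 9:37 PM − 513 min = 1:04 PM.
Security screening starts at 1:04 PM − 75 min = 11:49 AM.
But security screening is also said to start at 12:04 PM — a 15-minute conflict.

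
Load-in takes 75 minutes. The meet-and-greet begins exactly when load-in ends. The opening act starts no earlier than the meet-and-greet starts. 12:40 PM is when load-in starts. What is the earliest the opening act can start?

Load-in ends at 12:40 PM + 75 min = 1:55 PM.
So the meet-and-greet starts at 1:55 PM.
The opening act is bounded by the meet-and-greet, so the earliest it can start is 1:55 PM.

1:55 PM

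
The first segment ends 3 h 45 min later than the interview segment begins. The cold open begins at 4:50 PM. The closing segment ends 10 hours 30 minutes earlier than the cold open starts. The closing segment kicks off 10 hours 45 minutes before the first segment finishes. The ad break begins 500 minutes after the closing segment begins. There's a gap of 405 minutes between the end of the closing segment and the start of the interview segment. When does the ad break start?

2:25 PM

The closing segment ends at 4:50 PM − 630 min = 6:20 AM.
The interview segment starts at 6:20 AM + 405 min = 1:05 PM.
The first segment ends at 1:05 PM + 225 min = 4:50 PM.
The closing segment starts at 4:50 PM − 645 min = 6:05 AM.
The ad break starts at 6:05 AM + 500 min = 2:25 PM.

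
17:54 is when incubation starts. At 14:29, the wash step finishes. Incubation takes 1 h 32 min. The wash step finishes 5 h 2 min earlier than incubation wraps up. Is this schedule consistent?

Incubation ends at 17:54 + 92 min = 19:26.
The wash step ends at 19:26 − 302 min = 14:24.
But the wash step is also said to end at 14:29 — a 5-minute conflict.

No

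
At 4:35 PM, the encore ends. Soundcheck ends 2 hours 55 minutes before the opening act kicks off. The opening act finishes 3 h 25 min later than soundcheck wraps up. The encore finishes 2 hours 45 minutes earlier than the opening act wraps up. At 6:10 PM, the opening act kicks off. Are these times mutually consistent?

Soundcheck ends at 6:10 PM − 175 min = 3:15 PM.
The opening act ends at 3:15 PM + 205 min = 6:40 PM.
The encore ends at 6:40 PM − 165 min = 3:55 PM.
But the encore is also said to end at 4:35 PM — a 40-minute conflict.

No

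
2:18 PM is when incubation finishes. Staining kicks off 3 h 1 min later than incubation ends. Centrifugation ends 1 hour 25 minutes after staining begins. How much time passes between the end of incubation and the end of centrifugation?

4 hours 26 minutes

Staining starts at 2:18 PM + 181 min = 5:19 PM.
Centrifugation ends at 5:19 PM + 85 min = 6:44 PM.
From 2:18 PM to 6:44 PM is 4 hours 26 minutes.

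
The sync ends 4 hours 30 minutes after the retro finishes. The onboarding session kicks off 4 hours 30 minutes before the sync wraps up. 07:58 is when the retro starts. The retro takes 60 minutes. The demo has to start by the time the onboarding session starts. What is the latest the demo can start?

The retro ends at 07:58 + 60 min = 08:58.
The sync ends at 08:58 + 270 min = 13:28.
The onboarding session starts at 13:28 − 270 min = 08:58.
The demo is bounded by the onboarding session, so the latest it can start is 08:58.

08:58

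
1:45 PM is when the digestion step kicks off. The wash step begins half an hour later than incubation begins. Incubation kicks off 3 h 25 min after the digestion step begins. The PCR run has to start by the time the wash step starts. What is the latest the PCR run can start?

Incubation starts at 1:45 PM + 205 min = 5:10 PM.
The wash step starts at 5:10 PM + 30 min = 5:40 PM.
The PCR run is bounded by the wash step, so the latest it can start is 5:40 PM.

5:40 PM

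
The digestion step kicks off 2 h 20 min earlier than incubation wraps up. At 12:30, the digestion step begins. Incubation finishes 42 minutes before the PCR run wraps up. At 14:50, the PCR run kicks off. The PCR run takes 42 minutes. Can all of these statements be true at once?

The PCR run ends at 14:50 + 42 min = 15:32.
Incubation ends at 15:32 − 42 min = 14:50.
The digestion step starts at 14:50 − 140 min = 12:30.
That matches the stated 12:30, so the schedule is consistent.

Yes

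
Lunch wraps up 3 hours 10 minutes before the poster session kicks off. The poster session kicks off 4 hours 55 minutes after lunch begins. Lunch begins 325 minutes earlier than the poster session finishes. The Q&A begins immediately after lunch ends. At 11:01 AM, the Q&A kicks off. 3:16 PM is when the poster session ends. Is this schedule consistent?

No

Lunch starts at 3:16 PM − 325 min = 9:51 AM.
The poster session starts at 9:51 AM + 295 min = 2:46 PM.
Lunch ends at 2:46 PM − 190 min = 11:36 AM.
So the Q&A starts at 11:36 AM.
But the Q&A is also said to start at 11:01 AM — a 35-minute conflict.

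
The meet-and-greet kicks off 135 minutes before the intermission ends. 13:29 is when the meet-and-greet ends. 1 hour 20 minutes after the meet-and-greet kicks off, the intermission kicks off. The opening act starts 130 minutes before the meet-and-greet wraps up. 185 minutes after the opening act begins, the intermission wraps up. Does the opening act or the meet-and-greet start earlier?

the opening act

The opening act starts at 13:29 − 130 min = 11:19.
The intermission ends at 11:19 + 185 min = 14:24.
The meet-and-greet starts at 14:24 − 135 min = 12:09.
The opening act starts at 11:19 and the meet-and-greet starts at 12:09, so the opening act is first.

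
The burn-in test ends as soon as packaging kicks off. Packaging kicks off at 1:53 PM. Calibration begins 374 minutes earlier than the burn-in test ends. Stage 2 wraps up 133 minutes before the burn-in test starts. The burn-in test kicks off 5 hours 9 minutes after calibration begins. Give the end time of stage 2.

10:35 AM

The burn-in test ends at 1:53 PM.
Calibration starts at 1:53 PM − 374 min = 7:39 AM.
The burn-in test starts at 7:39 AM + 309 min = 12:48 PM.
Stage 2 ends at 12:48 PM − 133 min = 10:35 AM.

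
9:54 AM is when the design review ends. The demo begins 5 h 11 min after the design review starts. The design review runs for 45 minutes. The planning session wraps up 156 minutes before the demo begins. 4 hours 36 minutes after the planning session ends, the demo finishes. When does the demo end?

The design review starts at 9:54 AM − 45 min = 9:09 AM.
The demo starts at 9:09 AM + 311 min = 2:20 PM.
The planning session ends at 2:20 PM − 156 min = 11:44 AM.
The demo ends at 11:44 AM + 276 min = 4:20 PM.

4:20 PM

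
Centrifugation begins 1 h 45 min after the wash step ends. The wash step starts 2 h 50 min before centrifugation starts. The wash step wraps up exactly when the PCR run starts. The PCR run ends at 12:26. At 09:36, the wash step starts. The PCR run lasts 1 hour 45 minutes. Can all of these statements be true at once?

Yes

The PCR run starts at 12:26 − 105 min = 10:41.
So the wash step ends at 10:41.
Centrifugation starts at 10:41 + 105 min = 12:26.
The wash step starts at 12:26 − 170 min = 09:36.
That matches the stated 09:36, so the schedule is consistent.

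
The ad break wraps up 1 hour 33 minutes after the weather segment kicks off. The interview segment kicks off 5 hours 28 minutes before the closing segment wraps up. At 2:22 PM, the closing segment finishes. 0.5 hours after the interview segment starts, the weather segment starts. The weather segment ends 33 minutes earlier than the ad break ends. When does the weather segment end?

The interview segment starts at 2:22 PM − 328 min = 8:54 AM.
The weather segment starts at 8:54 AM + 30 min = 9:24 AM.
The ad break ends at 9:24 AM + 93 min = 10:57 AM.
The weather segment ends at 10:57 AM − 33 min = 10:24 AM.

10:24 AM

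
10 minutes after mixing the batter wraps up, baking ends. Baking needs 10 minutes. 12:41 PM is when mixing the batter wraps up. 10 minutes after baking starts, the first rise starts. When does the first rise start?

Baking ends at 12:41 PM + 10 min = 12:51 PM.
Baking starts at 12:51 PM − 10 min = 12:41 PM.
The first rise starts at 12:41 PM + 10 min = 12:51 PM.

12:51 PM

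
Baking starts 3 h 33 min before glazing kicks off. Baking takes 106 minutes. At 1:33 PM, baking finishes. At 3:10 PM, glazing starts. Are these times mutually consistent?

Baking starts at 3:10 PM − 213 min = 11:37 AM.
Baking ends at 11:37 AM + 106 min = 1:23 PM.
But baking is also said to end at 1:33 PM — a 10-minute conflict.

No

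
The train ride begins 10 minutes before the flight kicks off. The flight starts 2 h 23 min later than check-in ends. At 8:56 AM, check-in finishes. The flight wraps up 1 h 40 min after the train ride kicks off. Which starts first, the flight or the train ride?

the train ride

The flight starts at 8:56 AM + 143 min = 11:19 AM.
The train ride starts at 11:19 AM − 10 min = 11:09 AM.
The flight starts at 11:19 AM and the train ride starts at 11:09 AM, so the train ride is first.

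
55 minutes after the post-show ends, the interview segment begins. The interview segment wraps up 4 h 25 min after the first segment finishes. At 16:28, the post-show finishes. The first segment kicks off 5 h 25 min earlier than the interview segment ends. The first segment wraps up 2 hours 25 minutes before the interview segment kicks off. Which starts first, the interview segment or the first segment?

the first segment

The interview segment starts at 16:28 + 55 min = 17:23.
The first segment ends at 17:23 − 145 min = 14:58.
The interview segment ends at 14:58 + 265 min = 19:23.
The first segment starts at 19:23 − 325 min = 13:58.
The interview segment starts at 17:23 and the first segment starts at 13:58, so the first segment is first.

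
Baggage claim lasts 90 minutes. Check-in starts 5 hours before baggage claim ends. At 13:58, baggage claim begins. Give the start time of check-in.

10:28

Baggage claim ends at 13:58 + 90 min = 15:28.
Check-in starts at 15:28 − 300 min = 10:28.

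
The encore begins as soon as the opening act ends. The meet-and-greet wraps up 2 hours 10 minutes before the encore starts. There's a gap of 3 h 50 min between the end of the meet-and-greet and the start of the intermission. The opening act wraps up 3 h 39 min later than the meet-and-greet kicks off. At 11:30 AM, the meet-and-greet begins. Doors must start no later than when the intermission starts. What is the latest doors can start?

4:49 PM

The opening act ends at 11:30 AM + 219 min = 3:09 PM.
So the encore starts at 3:09 PM.
The meet-and-greet ends at 3:09 PM − 130 min = 12:59 PM.
The intermission starts at 12:59 PM + 230 min = 4:49 PM.
Doors is bounded by the intermission, so the latest it can start is 4:49 PM.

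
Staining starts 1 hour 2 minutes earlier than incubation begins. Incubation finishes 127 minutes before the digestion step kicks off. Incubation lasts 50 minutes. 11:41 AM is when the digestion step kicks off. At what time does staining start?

7:42 AM

Incubation ends at 11:41 AM − 127 min = 9:34 AM.
Incubation starts at 9:34 AM − 50 min = 8:44 AM.
Staining starts at 8:44 AM − 62 min = 7:42 AM.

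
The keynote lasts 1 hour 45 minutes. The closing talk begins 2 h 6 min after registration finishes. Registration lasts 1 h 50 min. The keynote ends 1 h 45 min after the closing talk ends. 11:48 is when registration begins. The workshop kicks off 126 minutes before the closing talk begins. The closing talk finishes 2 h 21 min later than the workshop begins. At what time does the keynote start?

15:59

Registration ends at 11:48 + 110 min = 13:38.
The closing talk starts at 13:38 + 126 min = 15:44.
The workshop starts at 15:44 − 126 min = 13:38.
The closing talk ends at 13:38 + 141 min = 15:59.
The keynote ends at 15:59 + 105 min = 17:44.
The keynote starts at 17:44 − 105 min = 15:59.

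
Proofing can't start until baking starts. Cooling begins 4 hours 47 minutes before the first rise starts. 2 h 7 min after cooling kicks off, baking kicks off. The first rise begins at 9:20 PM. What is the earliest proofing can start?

6:40 PM

Cooling starts at 9:20 PM − 287 min = 4:33 PM.
Baking starts at 4:33 PM + 127 min = 6:40 PM.
Proofing is bounded by baking, so the earliest it can start is 6:40 PM.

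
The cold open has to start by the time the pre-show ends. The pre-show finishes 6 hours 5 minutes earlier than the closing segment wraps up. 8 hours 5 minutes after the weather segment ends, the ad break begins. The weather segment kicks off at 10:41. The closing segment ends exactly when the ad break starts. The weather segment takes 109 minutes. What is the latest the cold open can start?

The weather segment ends at 10:41 + 109 min = 12:30.
The ad break starts at 12:30 + 485 min = 20:35.
So the closing segment ends at 20:35.
The pre-show ends at 20:35 − 365 min = 14:30.
The cold open is bounded by the pre-show, so the latest it can start is 14:30.

14:30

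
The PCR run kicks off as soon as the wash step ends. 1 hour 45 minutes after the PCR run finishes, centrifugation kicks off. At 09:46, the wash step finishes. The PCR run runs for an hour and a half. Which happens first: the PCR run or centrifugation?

the PCR run

The PCR run starts at 09:46.
The PCR run ends at 09:46 + 90 min = 11:16.
Centrifugation starts at 11:16 + 105 min = 13:01.
The PCR run starts at 09:46 and centrifugation starts at 13:01, so the PCR run is first.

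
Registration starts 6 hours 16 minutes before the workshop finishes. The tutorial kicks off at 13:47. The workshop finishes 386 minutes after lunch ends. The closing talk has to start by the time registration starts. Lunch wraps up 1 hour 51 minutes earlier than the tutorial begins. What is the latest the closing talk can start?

Lunch ends at 13:47 − 111 min = 11:56.
The workshop ends at 11:56 + 386 min = 18:22.
Registration starts at 18:22 − 376 min = 12:06.
The closing talk is bounded by registration, so the latest it can start is 12:06.

12:06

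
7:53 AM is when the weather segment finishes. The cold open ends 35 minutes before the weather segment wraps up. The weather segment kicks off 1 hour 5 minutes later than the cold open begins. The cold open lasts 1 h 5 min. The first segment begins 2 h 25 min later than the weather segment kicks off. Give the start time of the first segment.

9:43 AM

The cold open ends at 7:53 AM − 35 min = 7:18 AM.
The cold open starts at 7:18 AM − 65 min = 6:13 AM.
The weather segment starts at 6:13 AM + 65 min = 7:18 AM.
The first segment starts at 7:18 AM + 145 min = 9:43 AM.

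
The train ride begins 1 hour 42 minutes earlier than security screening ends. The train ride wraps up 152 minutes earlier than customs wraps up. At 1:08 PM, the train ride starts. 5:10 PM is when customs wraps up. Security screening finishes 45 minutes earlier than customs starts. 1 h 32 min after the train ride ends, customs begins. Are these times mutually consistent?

No

The train ride ends at 5:10 PM − 152 min = 2:38 PM.
Customs starts at 2:38 PM + 92 min = 4:10 PM.
Security screening ends at 4:10 PM − 45 min = 3:25 PM.
The train ride starts at 3:25 PM − 102 min = 1:43 PM.
But the train ride is also said to start at 1:08 PM — a 35-minute conflict.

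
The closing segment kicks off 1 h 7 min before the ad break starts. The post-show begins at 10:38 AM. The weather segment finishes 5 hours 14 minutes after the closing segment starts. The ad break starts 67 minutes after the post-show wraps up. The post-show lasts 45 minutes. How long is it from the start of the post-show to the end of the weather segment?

The post-show ends at 10:38 AM + 45 min = 11:23 AM.
The ad break starts at 11:23 AM + 67 min = 12:30 PM.
The closing segment starts at 12:30 PM − 67 min = 11:23 AM.
The weather segment ends at 11:23 AM + 314 min = 4:37 PM.
From 10:38 AM to 4:37 PM is 5 hours 59 minutes.

5 hours 59 minutes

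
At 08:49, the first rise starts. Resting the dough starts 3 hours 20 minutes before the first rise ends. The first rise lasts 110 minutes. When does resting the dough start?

07:19

The first rise ends at 08:49 + 110 min = 10:39.
Resting the dough starts at 10:39 − 200 min = 07:19.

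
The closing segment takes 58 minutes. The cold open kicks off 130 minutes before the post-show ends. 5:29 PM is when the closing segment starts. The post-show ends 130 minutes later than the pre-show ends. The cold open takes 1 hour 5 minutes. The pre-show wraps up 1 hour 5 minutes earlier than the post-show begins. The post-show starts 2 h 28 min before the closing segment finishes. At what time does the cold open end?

3:59 PM

The closing segment ends at 5:29 PM + 58 min = 6:27 PM.
The post-show starts at 6:27 PM − 148 min = 3:59 PM.
The pre-show ends at 3:59 PM − 65 min = 2:54 PM.
The post-show ends at 2:54 PM + 130 min = 5:04 PM.
The cold open starts at 5:04 PM − 130 min = 2:54 PM.
The cold open ends at 2:54 PM + 65 min = 3:59 PM.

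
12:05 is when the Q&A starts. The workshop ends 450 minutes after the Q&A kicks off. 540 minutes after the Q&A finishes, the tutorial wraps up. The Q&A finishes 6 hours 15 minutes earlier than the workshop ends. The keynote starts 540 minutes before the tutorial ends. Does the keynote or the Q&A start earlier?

the Q&A

The workshop ends at 12:05 + 450 min = 19:35.
The Q&A ends at 19:35 − 375 min = 13:20.
The tutorial ends at 13:20 + 540 min = 22:20.
The keynote starts at 22:20 − 540 min = 13:20.
The keynote starts at 13:20 and the Q&A starts at 12:05, so the Q&A is first.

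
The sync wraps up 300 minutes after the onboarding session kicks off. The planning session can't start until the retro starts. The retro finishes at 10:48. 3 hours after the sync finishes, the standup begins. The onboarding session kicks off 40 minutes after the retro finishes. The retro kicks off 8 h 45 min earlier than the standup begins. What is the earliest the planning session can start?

The onboarding session starts at 10:48 + 40 min = 11:28.
The sync ends at 11:28 + 300 min = 16:28.
The standup starts at 16:28 + 180 min = 19:28.
The retro starts at 19:28 − 525 min = 10:43.
The planning session is bounded by the retro, so the earliest it can start is 10:43.

10:43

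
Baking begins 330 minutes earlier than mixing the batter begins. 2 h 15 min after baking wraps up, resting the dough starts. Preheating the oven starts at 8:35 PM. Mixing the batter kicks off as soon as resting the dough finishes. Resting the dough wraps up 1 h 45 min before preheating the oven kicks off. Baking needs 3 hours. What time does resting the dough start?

Resting the dough ends at 8:35 PM − 105 min = 6:50 PM.
So mixing the batter starts at 6:50 PM.
Baking starts at 6:50 PM − 330 min = 1:20 PM.
Baking ends at 1:20 PM + 180 min = 4:20 PM.
Resting the dough starts at 4:20 PM + 135 min = 6:35 PM.

6:35 PM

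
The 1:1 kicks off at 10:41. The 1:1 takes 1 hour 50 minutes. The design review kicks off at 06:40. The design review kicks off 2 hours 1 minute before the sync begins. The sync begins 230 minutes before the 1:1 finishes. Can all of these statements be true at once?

Yes

The 1:1 ends at 10:41 + 110 min = 12:31.
The sync starts at 12:31 − 230 min = 08:41.
The design review starts at 08:41 − 121 min = 06:40.
That matches the stated 06:40, so the schedule is consistent.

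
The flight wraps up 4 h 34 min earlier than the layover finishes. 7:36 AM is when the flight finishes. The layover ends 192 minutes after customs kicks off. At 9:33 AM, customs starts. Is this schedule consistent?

The layover ends at 9:33 AM + 192 min = 12:45 PM.
The flight ends at 12:45 PM − 274 min = 8:11 AM.
But the flight is also said to end at 7:36 AM — a 35-minute conflict.

No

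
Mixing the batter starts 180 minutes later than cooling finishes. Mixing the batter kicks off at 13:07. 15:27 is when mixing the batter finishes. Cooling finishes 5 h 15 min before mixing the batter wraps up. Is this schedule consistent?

Cooling ends at 15:27 − 315 min = 10:12.
Mixing the batter starts at 10:12 + 180 min = 13:12.
But mixing the batter is also said to start at 13:07 — a 5-minute conflict.

No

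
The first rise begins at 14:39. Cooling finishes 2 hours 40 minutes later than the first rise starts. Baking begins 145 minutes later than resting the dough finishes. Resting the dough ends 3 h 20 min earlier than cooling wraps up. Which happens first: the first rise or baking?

Cooling ends at 14:39 + 160 min = 17:19.
Resting the dough ends at 17:19 − 200 min = 13:59.
Baking starts at 13:59 + 145 min = 16:24.
The first rise starts at 14:39 and baking starts at 16:24, so the first rise is first.

the first rise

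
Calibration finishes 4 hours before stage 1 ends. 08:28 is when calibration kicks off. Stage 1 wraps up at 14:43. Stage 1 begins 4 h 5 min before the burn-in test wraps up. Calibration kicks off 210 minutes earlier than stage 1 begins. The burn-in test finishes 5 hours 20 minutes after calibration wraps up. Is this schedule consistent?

Yes

Calibration ends at 14:43 − 240 min = 10:43.
The burn-in test ends at 10:43 + 320 min = 16:03.
Stage 1 starts at 16:03 − 245 min = 11:58.
Calibration starts at 11:58 − 210 min = 08:28.
That matches the stated 08:28, so the schedule is consistent.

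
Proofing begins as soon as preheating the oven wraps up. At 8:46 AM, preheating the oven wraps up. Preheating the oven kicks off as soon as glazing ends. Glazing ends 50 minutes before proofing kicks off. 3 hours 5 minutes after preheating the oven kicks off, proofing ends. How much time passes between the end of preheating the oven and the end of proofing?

Proofing starts at 8:46 AM.
Glazing ends at 8:46 AM − 50 min = 7:56 AM.
So preheating the oven starts at 7:56 AM.
Proofing ends at 7:56 AM + 185 min = 11:01 AM.
From 8:46 AM to 11:01 AM is 2 h 15 min.

2 h 15 min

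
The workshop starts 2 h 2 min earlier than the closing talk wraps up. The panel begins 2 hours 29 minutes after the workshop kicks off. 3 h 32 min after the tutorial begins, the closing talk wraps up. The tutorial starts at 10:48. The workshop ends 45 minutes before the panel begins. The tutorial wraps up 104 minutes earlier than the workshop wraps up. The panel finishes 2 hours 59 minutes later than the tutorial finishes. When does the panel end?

The closing talk ends at 10:48 + 212 min = 14:20.
The workshop starts at 14:20 − 122 min = 12:18.
The panel starts at 12:18 + 149 min = 14:47.
The workshop ends at 14:47 − 45 min = 14:02.
The tutorial ends at 14:02 − 104 min = 12:18.
The panel ends at 12:18 + 179 min = 15:17.

15:17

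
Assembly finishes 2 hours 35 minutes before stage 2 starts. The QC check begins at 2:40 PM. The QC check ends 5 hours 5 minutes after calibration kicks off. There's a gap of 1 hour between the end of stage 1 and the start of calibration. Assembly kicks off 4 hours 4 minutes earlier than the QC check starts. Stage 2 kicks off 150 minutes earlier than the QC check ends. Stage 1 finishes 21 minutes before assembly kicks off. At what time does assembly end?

11:15 AM

Assembly starts at 2:40 PM − 244 min = 10:36 AM.
Stage 1 ends at 10:36 AM − 21 min = 10:15 AM.
Calibration starts at 10:15 AM + 60 min = 11:15 AM.
The QC check ends at 11:15 AM + 305 min = 4:20 PM.
Stage 2 starts at 4:20 PM − 150 min = 1:50 PM.
Assembly ends at 1:50 PM − 155 min = 11:15 AM.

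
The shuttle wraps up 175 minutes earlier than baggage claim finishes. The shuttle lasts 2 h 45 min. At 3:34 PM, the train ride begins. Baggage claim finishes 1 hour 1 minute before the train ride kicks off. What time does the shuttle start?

8:53 AM

Baggage claim ends at 3:34 PM − 61 min = 2:33 PM.
The shuttle ends at 2:33 PM − 175 min = 11:38 AM.
The shuttle starts at 11:38 AM − 165 min = 8:53 AM.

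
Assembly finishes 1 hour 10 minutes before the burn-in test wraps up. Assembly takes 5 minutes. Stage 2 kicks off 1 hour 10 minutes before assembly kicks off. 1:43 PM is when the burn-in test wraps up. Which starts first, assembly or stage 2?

Assembly ends at 1:43 PM − 70 min = 12:33 PM.
Assembly starts at 12:33 PM − 5 min = 12:28 PM.
Stage 2 starts at 12:28 PM − 70 min = 11:18 AM.
Assembly starts at 12:28 PM and stage 2 starts at 11:18 AM, so stage 2 is first.

stage 2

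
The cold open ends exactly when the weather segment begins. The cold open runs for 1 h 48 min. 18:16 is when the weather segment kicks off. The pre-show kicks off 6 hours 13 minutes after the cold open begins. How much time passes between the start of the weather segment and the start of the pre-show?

265 minutes

The cold open ends at 18:16.
The cold open starts at 18:16 − 108 min = 16:28.
The pre-show starts at 16:28 + 373 min = 22:41.
From 18:16 to 22:41 is 265 minutes.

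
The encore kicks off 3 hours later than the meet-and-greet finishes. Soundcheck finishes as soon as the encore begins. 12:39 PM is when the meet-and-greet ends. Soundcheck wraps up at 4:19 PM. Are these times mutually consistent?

The encore starts at 12:39 PM + 180 min = 3:39 PM.
So soundcheck ends at 3:39 PM.
But soundcheck is also said to end at 4:19 PM — a 40-minute conflict.

No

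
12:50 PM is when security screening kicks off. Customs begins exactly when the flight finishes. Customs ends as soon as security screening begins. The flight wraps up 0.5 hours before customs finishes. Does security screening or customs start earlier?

customs

Customs ends at 12:50 PM.
The flight ends at 12:50 PM − 30 min = 12:20 PM.
So customs starts at 12:20 PM.
Security screening starts at 12:50 PM and customs starts at 12:20 PM, so customs is first.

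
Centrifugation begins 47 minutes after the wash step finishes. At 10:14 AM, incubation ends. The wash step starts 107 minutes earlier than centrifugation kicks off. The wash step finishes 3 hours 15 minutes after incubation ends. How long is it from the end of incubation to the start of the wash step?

The wash step ends at 10:14 AM + 195 min = 1:29 PM.
Centrifugation starts at 1:29 PM + 47 min = 2:16 PM.
The wash step starts at 2:16 PM − 107 min = 12:29 PM.
From 10:14 AM to 12:29 PM is 2 h 15 min.

2 h 15 min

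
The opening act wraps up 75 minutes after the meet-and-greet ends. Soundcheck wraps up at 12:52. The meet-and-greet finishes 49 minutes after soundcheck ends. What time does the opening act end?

14:56

The meet-and-greet ends at 12:52 + 49 min = 13:41.
The opening act ends at 13:41 + 75 min = 14:56.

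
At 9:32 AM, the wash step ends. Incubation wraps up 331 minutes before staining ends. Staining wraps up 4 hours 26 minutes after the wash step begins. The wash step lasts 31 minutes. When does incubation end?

7:56 AM

The wash step starts at 9:32 AM − 31 min = 9:01 AM.
Staining ends at 9:01 AM + 266 min = 1:27 PM.
Incubation ends at 1:27 PM − 331 min = 7:56 AM.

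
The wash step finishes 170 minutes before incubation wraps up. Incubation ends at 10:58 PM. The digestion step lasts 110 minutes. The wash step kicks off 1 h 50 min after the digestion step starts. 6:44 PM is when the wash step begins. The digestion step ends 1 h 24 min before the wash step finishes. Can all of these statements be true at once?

The wash step ends at 10:58 PM − 170 min = 8:08 PM.
The digestion step ends at 8:08 PM − 84 min = 6:44 PM.
The digestion step starts at 6:44 PM − 110 min = 4:54 PM.
The wash step starts at 4:54 PM + 110 min = 6:44 PM.
That matches the stated 6:44 PM, so the schedule is consistent.

Yes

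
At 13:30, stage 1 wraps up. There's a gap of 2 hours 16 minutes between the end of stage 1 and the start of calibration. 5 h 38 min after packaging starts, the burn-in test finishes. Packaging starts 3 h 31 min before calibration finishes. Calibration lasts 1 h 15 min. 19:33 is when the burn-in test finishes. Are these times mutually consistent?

Calibration starts at 13:30 + 136 min = 15:46.
Calibration ends at 15:46 + 75 min = 17:01.
Packaging starts at 17:01 − 211 min = 13:30.
The burn-in test ends at 13:30 + 338 min = 19:08.
But the burn-in test is also said to end at 19:33 — a 25-minute conflict.

No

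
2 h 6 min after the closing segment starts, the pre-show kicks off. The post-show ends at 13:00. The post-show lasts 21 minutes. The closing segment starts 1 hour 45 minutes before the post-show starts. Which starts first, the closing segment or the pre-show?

The post-show starts at 13:00 − 21 min = 12:39.
The closing segment starts at 12:39 − 105 min = 10:54.
The pre-show starts at 10:54 + 126 min = 13:00.
The closing segment starts at 10:54 and the pre-show starts at 13:00, so the closing segment is first.

the closing segment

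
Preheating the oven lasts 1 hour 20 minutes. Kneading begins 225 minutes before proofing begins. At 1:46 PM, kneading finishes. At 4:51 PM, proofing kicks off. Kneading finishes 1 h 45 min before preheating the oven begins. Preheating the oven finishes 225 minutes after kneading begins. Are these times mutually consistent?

Kneading starts at 4:51 PM − 225 min = 1:06 PM.
Preheating the oven ends at 1:06 PM + 225 min = 4:51 PM.
Preheating the oven starts at 4:51 PM − 80 min = 3:31 PM.
Kneading ends at 3:31 PM − 105 min = 1:46 PM.
That matches the stated 1:46 PM, so the schedule is consistent.

Yes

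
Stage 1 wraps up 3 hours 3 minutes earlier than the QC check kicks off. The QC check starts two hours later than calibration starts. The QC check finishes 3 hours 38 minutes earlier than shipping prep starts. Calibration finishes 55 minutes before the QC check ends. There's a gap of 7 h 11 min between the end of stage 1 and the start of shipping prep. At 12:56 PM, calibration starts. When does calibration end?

The QC check starts at 12:56 PM + 120 min = 2:56 PM.
Stage 1 ends at 2:56 PM − 183 min = 11:53 AM.
Shipping prep starts at 11:53 AM + 431 min = 7:04 PM.
The QC check ends at 7:04 PM − 218 min = 3:26 PM.
Calibration ends at 3:26 PM − 55 min = 2:31 PM.

2:31 PM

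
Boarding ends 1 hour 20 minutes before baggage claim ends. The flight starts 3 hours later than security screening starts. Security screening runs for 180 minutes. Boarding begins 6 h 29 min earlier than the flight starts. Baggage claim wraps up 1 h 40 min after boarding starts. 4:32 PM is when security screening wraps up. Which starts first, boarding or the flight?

Security screening starts at 4:32 PM − 180 min = 1:32 PM.
The flight starts at 1:32 PM + 180 min = 4:32 PM.
Boarding starts at 4:32 PM − 389 min = 10:03 AM.
Boarding starts at 10:03 AM and the flight starts at 4:32 PM, so boarding is first.

boarding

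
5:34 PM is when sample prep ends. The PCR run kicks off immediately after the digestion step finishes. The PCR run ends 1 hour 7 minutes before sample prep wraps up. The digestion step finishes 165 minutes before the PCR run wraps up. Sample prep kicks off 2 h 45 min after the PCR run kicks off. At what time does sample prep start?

The PCR run ends at 5:34 PM − 67 min = 4:27 PM.
The digestion step ends at 4:27 PM − 165 min = 1:42 PM.
So the PCR run starts at 1:42 PM.
Sample prep starts at 1:42 PM + 165 min = 4:27 PM.

4:27 PM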